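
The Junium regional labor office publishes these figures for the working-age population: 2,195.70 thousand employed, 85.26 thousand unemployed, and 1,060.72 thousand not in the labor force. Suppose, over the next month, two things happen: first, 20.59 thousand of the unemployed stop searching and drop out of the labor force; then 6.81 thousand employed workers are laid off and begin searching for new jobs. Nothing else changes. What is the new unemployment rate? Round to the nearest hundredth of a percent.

New unemployment rate ≈ 3.16%.

Initially, labor force = 2,195.70 + 85.26 = 2,280.96 thousand, so u = 85.26/2,280.96 = 3.74%.
After the first change, unemployed and labor force both fall by 20.59 → E = 2,195.70, U = 64.67, labor force = 2,260.37 thousand.
After the second change, employed falls and unemployed rises by 6.81; labor force unchanged → E = 2,188.89, U = 71.48, labor force = 2,260.37 thousand.
New unemployment rate = 71.48 / 2,260.37 = 3.16%.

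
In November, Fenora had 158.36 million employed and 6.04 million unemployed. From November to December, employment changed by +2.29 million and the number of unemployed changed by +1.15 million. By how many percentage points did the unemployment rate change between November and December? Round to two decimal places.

November: labor force = 158.36 + 6.04 = 164.40; u = 6.04/164.40 = 3.67%.
December: labor force = 160.65 + 7.19 = 167.84; u = 7.19/167.84 = 4.28%.
Change = 4.28% − 3.67% = +0.61 pp.

The unemployment rate changed by +0.61 percentage points.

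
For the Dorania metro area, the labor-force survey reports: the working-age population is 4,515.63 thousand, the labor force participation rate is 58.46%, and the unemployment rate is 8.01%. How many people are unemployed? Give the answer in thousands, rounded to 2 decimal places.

About 211.45 thousand are unemployed.

Labor force = 0.5846 × 4,515.63 = 2,639.84 thousand.
Unemployed = 0.0801 × 2,639.84 ≈ 211.45 thousand.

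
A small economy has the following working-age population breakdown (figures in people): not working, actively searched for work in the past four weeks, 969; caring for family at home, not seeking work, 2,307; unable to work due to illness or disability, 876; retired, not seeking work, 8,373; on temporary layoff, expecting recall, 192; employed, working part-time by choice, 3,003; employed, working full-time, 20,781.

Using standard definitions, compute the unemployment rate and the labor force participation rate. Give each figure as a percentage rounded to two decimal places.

Employed = 3,003 + 20,781 = 23,784.
Unemployed = 969 + 192 = 1,161 (jobless and actively searching, or on temporary layoff).
Labor force = 23,784 + 1,161 = 24,945.
Not in labor force = 2,307 + 876 + 8,373 = 11,556 (those not working and not actively searching are outside the labor force).
Civilian working-age population = 24,945 + 11,556 = 36,501.
Unemployment rate = 1,161 / 24,945 = 4.65%.
Labor force participation rate = 24,945 / 36,501 = 68.34%.

Unemployment rate ≈ 4.65%; labor force participation rate ≈ 68.34%.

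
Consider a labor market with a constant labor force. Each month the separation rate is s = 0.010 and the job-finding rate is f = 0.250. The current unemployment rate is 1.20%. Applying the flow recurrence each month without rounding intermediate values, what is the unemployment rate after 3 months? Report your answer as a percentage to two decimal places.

Unemployment rate after three months ≈ 2.77%.

With a fixed labor force, u_{t+1} = u_t + s·(1−u_t) − f·u_t = u_t·(1−s−f) + s.
Here 1−s−f = 0.740 and s = 0.010.
u_1 = 0.012000 × 0.740 + 0.010 = 0.018880.
u_2 = 0.018880 × 0.740 + 0.010 = 0.023971.
u_3 = 0.023971 × 0.740 + 0.010 = 0.027739.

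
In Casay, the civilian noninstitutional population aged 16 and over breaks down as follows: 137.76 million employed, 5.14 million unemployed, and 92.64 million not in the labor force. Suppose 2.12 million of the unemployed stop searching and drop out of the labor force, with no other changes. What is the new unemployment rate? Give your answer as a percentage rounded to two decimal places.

New unemployment rate ≈ 2.15%.

Initially, labor force = 137.76 + 5.14 = 142.90 million, so u = 5.14/142.90 = 3.60%.
After the change, unemployed and labor force both fall by 2.12 → E = 137.76, U = 3.02, labor force = 140.78 million.
New unemployment rate = 3.02 / 140.78 = 2.15%.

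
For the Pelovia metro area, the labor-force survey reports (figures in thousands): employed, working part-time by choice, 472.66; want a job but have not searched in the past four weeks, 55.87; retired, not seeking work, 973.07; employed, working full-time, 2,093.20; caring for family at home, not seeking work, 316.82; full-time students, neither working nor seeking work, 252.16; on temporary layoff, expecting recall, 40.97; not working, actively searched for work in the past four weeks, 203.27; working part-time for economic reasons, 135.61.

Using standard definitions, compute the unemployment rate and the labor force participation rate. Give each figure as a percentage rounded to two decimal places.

Employed = 472.66 + 2,093.20 + 135.61 = 2,701.47 thousand (anyone who worked, including part-time for economic reasons, counts as employed).
Unemployed = 40.97 + 203.27 = 244.24 thousand (jobless and actively searching, or on temporary layoff).
Labor force = 2,701.47 + 244.24 = 2,945.71 thousand.
Not in labor force = 55.87 + 973.07 + 316.82 + 252.16 = 1,597.92 thousand (those not working and not actively searching are outside the labor force — including those who want a job but have given up searching).
Civilian working-age population = 2,945.71 + 1,597.92 = 4,543.63 thousand.
Unemployment rate = 244.24 / 2,945.71 = 8.29%.
Labor force participation rate = 2,945.71 / 4,543.63 = 64.83%.

Unemployment rate ≈ 8.29%; labor force participation rate ≈ 64.83%.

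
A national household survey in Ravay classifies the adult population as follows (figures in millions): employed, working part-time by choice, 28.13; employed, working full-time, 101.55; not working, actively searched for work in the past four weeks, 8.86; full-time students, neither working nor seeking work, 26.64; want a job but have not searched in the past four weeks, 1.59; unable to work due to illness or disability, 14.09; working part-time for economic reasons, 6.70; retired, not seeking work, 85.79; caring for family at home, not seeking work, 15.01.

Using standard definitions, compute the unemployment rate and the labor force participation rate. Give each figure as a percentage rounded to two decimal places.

Employed = 28.13 + 101.55 + 6.70 = 136.38 million (anyone who worked, including part-time for economic reasons, counts as employed).
Unemployed = 8.86 million.
Labor force = 136.38 + 8.86 = 145.24 million.
Not in labor force = 26.64 + 1.59 + 14.09 + 85.79 + 15.01 = 143.12 million (those not working and not actively searching are outside the labor force — including those who want a job but have given up searching).
Civilian working-age population = 145.24 + 143.12 = 288.36 million.
Unemployment rate = 8.86 / 145.24 = 6.10%.
Labor force participation rate = 145.24 / 288.36 = 50.37%.

Unemployment rate ≈ 6.10%; labor force participation rate ≈ 50.37%.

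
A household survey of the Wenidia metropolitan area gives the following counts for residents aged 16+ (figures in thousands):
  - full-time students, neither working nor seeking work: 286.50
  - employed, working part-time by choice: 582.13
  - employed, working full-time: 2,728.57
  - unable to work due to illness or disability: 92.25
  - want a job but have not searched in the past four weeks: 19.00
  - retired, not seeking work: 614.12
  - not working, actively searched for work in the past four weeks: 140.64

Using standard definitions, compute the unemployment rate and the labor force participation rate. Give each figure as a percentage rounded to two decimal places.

Unemployment rate ≈ 4.07%; labor force participation rate ≈ 77.33%.

Employed = 582.13 + 2,728.57 = 3,310.70 thousand.
Unemployed = 140.64 thousand.
Labor force = 3,310.70 + 140.64 = 3,451.34 thousand.
Not in labor force = 286.50 + 92.25 + 19.00 + 614.12 = 1,011.87 thousand (those not working and not actively searching are outside the labor force — including those who want a job but have given up searching).
Civilian working-age population = 3,451.34 + 1,011.87 = 4,463.21 thousand.
Unemployment rate = 140.64 / 3,451.34 = 4.07%.
Labor force participation rate = 3,451.34 / 4,463.21 = 77.33%.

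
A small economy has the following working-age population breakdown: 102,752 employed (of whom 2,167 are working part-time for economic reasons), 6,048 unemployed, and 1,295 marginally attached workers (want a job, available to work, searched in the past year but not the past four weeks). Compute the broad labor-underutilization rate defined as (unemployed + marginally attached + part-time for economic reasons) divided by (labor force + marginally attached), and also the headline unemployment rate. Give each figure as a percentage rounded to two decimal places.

Broad underutilization rate ≈ 8.64%; headline unemployment rate ≈ 5.56%.

Labor force = 102,752 + 6,048 = 108,800.
Numerator = 6,048 + 1,295 + 2,167 = 9,510.
Denominator = 108,800 + 1,295 = 110,095.
Broad rate = 9,510 / 110,095 = 8.64%.
Headline unemployment rate = 6,048 / 108,800 = 5.56%.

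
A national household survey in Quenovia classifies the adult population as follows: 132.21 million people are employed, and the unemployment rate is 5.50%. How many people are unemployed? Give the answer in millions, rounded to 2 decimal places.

About 7.69 million are unemployed.

Let U be the number unemployed. The labor force is E + U, and U/(E+U) = 0.0550.
So U = 0.0550 × 132.21 / (1 − 0.0550) = 7.2716 / 0.9450 ≈ 7.69 million.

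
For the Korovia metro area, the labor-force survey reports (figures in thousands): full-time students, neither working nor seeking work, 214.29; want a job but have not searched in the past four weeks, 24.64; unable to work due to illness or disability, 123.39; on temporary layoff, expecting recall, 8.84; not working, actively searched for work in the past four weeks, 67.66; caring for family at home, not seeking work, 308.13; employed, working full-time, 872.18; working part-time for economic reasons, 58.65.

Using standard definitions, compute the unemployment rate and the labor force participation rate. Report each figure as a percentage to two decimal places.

Employed = 872.18 + 58.65 = 930.83 thousand (anyone who worked, including part-time for economic reasons, counts as employed).
Unemployed = 8.84 + 67.66 = 76.50 thousand (jobless and actively searching, or on temporary layoff).
Labor force = 930.83 + 76.50 = 1,007.33 thousand.
Not in labor force = 214.29 + 24.64 + 123.39 + 308.13 = 670.45 thousand (those not working and not actively searching are outside the labor force — including those who want a job but have given up searching).
Civilian working-age population = 1,007.33 + 670.45 = 1,677.78 thousand.
Unemployment rate = 76.50 / 1,007.33 = 7.59%.
Labor force participation rate = 1,007.33 / 1,677.78 = 60.04%.

Unemployment rate ≈ 7.59%; labor force participation rate ≈ 60.04%.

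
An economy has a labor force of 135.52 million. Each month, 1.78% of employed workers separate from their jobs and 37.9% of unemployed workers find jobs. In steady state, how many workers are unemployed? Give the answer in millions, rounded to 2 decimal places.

Steady-state unemployment rate u* = s/(s+f) = 1.78/(1.78+37.9) = 0.044859.
Unemployed = u* × labor force = 0.044859 × 135.52 ≈ 6.08 million.

About 6.08 million are unemployed in steady state.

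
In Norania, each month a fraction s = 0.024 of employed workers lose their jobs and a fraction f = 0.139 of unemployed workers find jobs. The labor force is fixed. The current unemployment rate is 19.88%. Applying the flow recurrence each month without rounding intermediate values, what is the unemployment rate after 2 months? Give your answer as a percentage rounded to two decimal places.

Unemployment rate after two months ≈ 18.34%.

With a fixed labor force, u_{t+1} = u_t + s·(1−u_t) − f·u_t = u_t·(1−s−f) + s.
Here 1−s−f = 0.837 and s = 0.024.
u_1 = 0.198800 × 0.837 + 0.024 = 0.190396.
u_2 = 0.190396 × 0.837 + 0.024 = 0.183361.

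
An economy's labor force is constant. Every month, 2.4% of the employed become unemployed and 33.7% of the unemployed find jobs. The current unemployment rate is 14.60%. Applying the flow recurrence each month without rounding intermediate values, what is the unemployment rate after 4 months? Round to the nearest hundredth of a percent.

With a fixed labor force, u_{t+1} = u_t + s·(1−u_t) − f·u_t = u_t·(1−s−f) + s.
Here 1−s−f = 0.639 and s = 0.024.
u_1 = 0.146000 × 0.639 + 0.024 = 0.117294.
u_2 = 0.117294 × 0.639 + 0.024 = 0.098951.
u_3 = 0.098951 × 0.639 + 0.024 = 0.087230.
u_4 = 0.087230 × 0.639 + 0.024 = 0.079740.

Unemployment rate after four months ≈ 7.97%.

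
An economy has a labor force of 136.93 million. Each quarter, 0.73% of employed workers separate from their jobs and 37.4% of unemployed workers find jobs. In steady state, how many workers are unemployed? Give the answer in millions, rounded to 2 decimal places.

Steady-state unemployment rate u* = s/(s+f) = 0.73/(0.73+37.4) = 0.019145.
Unemployed = u* × labor force = 0.019145 × 136.93 ≈ 2.62 million.

About 2.62 million are unemployed in steady state.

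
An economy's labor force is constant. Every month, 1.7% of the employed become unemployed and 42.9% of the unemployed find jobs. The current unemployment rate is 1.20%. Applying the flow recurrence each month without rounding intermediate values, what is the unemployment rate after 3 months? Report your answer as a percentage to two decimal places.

With a fixed labor force, u_{t+1} = u_t + s·(1−u_t) − f·u_t = u_t·(1−s−f) + s.
Here 1−s−f = 0.554 and s = 0.017.
u_1 = 0.012000 × 0.554 + 0.017 = 0.023648.
u_2 = 0.023648 × 0.554 + 0.017 = 0.030101.
u_3 = 0.030101 × 0.554 + 0.017 = 0.033676.

Unemployment rate after three months ≈ 3.37%.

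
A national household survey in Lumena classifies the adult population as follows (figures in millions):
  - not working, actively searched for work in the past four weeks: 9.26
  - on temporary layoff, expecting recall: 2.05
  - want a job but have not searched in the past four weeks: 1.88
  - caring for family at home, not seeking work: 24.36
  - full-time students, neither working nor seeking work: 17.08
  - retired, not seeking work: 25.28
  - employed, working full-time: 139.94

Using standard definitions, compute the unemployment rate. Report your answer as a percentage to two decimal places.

Unemployment rate ≈ 7.48%.

Employed = 139.94 million.
Unemployed = 9.26 + 2.05 = 11.31 million (jobless and actively searching, or on temporary layoff).
Labor force = 139.94 + 11.31 = 151.25 million.
Unemployment rate = 11.31 / 151.25 = 7.48%.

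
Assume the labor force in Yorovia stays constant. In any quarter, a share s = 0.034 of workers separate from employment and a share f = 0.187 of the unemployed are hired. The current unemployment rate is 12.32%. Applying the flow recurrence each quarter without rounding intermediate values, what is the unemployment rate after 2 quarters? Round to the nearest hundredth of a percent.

With a fixed labor force, u_{t+1} = u_t + s·(1−u_t) − f·u_t = u_t·(1−s−f) + s.
Here 1−s−f = 0.779 and s = 0.034.
u_1 = 0.123200 × 0.779 + 0.034 = 0.129973.
u_2 = 0.129973 × 0.779 + 0.034 = 0.135249.

Unemployment rate after two quarters ≈ 13.52%.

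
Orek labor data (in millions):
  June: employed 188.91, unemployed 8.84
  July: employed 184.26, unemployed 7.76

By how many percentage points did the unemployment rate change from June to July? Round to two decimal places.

June: labor force = 188.91 + 8.84 = 197.75; u = 8.84/197.75 = 4.47%.
July: labor force = 184.26 + 7.76 = 192.02; u = 7.76/192.02 = 4.04%.
Change = 4.04% − 4.47% = −0.43 pp.

The unemployment rate changed by −0.43 percentage points.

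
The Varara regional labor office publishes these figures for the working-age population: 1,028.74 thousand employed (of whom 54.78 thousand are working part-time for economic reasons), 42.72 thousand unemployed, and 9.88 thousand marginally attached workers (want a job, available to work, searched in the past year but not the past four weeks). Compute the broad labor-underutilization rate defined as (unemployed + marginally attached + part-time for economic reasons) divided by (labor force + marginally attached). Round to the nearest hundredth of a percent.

Labor force = 1,028.74 + 42.72 = 1,071.46 thousand.
Numerator = 42.72 + 9.88 + 54.78 = 107.38 thousand.
Denominator = 1,071.46 + 9.88 = 1,081.34 thousand.
Broad rate = 107.38 / 1,081.34 = 9.93%.

Broad underutilization rate ≈ 9.93%.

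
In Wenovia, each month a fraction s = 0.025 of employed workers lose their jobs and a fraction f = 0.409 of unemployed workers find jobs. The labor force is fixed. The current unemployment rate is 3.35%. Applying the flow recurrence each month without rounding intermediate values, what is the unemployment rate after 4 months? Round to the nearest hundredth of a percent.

With a fixed labor force, u_{t+1} = u_t + s·(1−u_t) − f·u_t = u_t·(1−s−f) + s.
Here 1−s−f = 0.566 and s = 0.025.
u_1 = 0.033500 × 0.566 + 0.025 = 0.043961.
u_2 = 0.043961 × 0.566 + 0.025 = 0.049882.
u_3 = 0.049882 × 0.566 + 0.025 = 0.053233.
u_4 = 0.053233 × 0.566 + 0.025 = 0.055130.

Unemployment rate after four months ≈ 5.51%.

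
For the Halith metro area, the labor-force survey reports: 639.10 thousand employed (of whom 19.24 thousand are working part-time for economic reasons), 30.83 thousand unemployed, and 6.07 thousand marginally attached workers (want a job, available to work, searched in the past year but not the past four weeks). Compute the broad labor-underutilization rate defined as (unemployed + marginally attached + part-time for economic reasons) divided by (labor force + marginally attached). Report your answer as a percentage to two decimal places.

Labor force = 639.10 + 30.83 = 669.93 thousand.
Numerator = 30.83 + 6.07 + 19.24 = 56.14 thousand.
Denominator = 669.93 + 6.07 = 676.00 thousand.
Broad rate = 56.14 / 676.00 = 8.30%.

Broad underutilization rate ≈ 8.30%.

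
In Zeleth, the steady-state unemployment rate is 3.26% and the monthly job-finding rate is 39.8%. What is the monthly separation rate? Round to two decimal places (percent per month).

From u* = s/(s+f): s = u·f/(1−u).
s = 0.0326 × 39.8 / (1 − 0.0326) = 1.2975 / 0.9674 ≈ 1.34% per month.

Separation rate ≈ 1.34% per month.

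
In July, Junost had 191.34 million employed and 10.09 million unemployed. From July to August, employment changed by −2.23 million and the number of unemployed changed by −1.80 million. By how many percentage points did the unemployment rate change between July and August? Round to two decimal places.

July: labor force = 191.34 + 10.09 = 201.43; u = 10.09/201.43 = 5.01%.
August: labor force = 189.11 + 8.29 = 197.40; u = 8.29/197.40 = 4.20%.
Change = 4.20% − 5.01% = −0.81 pp.

The unemployment rate changed by −0.81 percentage points.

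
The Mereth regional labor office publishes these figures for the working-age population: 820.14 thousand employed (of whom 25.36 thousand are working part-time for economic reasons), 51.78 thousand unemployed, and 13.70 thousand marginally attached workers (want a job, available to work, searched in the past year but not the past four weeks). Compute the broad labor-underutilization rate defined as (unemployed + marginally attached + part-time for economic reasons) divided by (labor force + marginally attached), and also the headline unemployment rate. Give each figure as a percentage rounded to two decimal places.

Labor force = 820.14 + 51.78 = 871.92 thousand.
Numerator = 51.78 + 13.70 + 25.36 = 90.84 thousand.
Denominator = 871.92 + 13.70 = 885.62 thousand.
Broad rate = 90.84 / 885.62 = 10.26%.
Headline unemployment rate = 51.78 / 871.92 = 5.94%.

Broad underutilization rate ≈ 10.26%; headline unemployment rate ≈ 5.94%.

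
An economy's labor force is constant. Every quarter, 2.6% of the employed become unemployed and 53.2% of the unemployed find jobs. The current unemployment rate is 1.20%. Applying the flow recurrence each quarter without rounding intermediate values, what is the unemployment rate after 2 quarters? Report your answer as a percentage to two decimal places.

Unemployment rate after two quarters ≈ 3.98%.

With a fixed labor force, u_{t+1} = u_t + s·(1−u_t) − f·u_t = u_t·(1−s−f) + s.
Here 1−s−f = 0.442 and s = 0.026.
u_1 = 0.012000 × 0.442 + 0.026 = 0.031304.
u_2 = 0.031304 × 0.442 + 0.026 = 0.039836.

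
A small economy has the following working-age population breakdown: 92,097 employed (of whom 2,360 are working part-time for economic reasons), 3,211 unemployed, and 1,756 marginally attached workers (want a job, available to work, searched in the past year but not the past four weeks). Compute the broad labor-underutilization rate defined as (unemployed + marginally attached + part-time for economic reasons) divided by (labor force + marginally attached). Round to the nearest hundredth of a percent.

Labor force = 92,097 + 3,211 = 95,308.
Numerator = 3,211 + 1,756 + 2,360 = 7,327.
Denominator = 95,308 + 1,756 = 97,064.
Broad rate = 7,327 / 97,064 = 7.55%.

Broad underutilization rate ≈ 7.55%.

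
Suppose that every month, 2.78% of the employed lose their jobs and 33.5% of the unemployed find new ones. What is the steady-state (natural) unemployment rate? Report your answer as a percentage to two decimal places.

Steady-state unemployment rate ≈ 7.66%.

At steady state the flows balance: s·E = f·U, so U/(E+U) = s/(s+f).
u* = 2.78 / (2.78 + 33.5) = 2.78 / 36.28 = 7.66%.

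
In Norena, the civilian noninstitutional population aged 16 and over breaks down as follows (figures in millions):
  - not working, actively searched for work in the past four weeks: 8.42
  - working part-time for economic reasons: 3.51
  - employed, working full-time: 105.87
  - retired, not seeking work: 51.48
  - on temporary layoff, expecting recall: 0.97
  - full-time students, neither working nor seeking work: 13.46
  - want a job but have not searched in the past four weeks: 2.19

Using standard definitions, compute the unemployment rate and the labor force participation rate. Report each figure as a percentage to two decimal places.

Unemployment rate ≈ 7.91%; labor force participation rate ≈ 63.89%.

Employed = 3.51 + 105.87 = 109.38 million (anyone who worked, including part-time for economic reasons, counts as employed).
Unemployed = 8.42 + 0.97 = 9.39 million (jobless and actively searching, or on temporary layoff).
Labor force = 109.38 + 9.39 = 118.77 million.
Not in labor force = 51.48 + 13.46 + 2.19 = 67.13 million (those not working and not actively searching are outside the labor force — including those who want a job but have given up searching).
Civilian working-age population = 118.77 + 67.13 = 185.90 million.
Unemployment rate = 9.39 / 118.77 = 7.91%.
Labor force participation rate = 118.77 / 185.90 = 63.89%.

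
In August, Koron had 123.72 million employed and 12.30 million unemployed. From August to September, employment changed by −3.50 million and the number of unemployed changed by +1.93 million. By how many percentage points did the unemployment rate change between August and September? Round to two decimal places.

The unemployment rate changed by +1.54 percentage points.

August: labor force = 123.72 + 12.30 = 136.02; u = 12.30/136.02 = 9.04%.
September: labor force = 120.22 + 14.23 = 134.45; u = 14.23/134.45 = 10.58%.
Change = 10.58% − 9.04% = +1.54 pp.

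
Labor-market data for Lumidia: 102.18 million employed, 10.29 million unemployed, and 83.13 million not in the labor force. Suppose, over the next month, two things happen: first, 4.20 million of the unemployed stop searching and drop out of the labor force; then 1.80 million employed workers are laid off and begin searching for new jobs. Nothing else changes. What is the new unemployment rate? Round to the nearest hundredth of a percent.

New unemployment rate ≈ 7.29%.

Initially, labor force = 102.18 + 10.29 = 112.47 million, so u = 10.29/112.47 = 9.15%.
After the first change, unemployed and labor force both fall by 4.20 → E = 102.18, U = 6.09, labor force = 108.27 million.
After the second change, employed falls and unemployed rises by 1.80; labor force unchanged → E = 100.38, U = 7.89, labor force = 108.27 million.
New unemployment rate = 7.89 / 108.27 = 7.29%.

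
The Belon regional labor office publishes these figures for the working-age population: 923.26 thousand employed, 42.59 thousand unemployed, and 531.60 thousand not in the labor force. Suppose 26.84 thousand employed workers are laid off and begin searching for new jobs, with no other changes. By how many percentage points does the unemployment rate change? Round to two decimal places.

The unemployment rate changes by +2.78 percentage points.

Initially, labor force = 923.26 + 42.59 = 965.85 thousand, so u = 42.59/965.85 = 4.41%.
After the change, employed falls and unemployed rises by 26.84; labor force unchanged → E = 896.42, U = 69.43, labor force = 965.85 thousand.
New unemployment rate = 69.43 / 965.85 = 7.19%.
Change = 7.19% − 4.41% = +2.78 percentage points.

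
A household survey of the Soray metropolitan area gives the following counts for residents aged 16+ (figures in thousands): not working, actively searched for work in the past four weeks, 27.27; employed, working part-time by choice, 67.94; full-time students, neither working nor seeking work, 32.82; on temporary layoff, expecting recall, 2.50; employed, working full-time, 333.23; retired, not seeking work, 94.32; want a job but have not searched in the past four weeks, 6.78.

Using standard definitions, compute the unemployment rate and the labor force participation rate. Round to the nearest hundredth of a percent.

Unemployment rate ≈ 6.91%; labor force participation rate ≈ 76.29%.

Employed = 67.94 + 333.23 = 401.17 thousand.
Unemployed = 27.27 + 2.50 = 29.77 thousand (jobless and actively searching, or on temporary layoff).
Labor force = 401.17 + 29.77 = 430.94 thousand.
Not in labor force = 32.82 + 94.32 + 6.78 = 133.92 thousand (those not working and not actively searching are outside the labor force — including those who want a job but have given up searching).
Civilian working-age population = 430.94 + 133.92 = 564.86 thousand.
Unemployment rate = 29.77 / 430.94 = 6.91%.
Labor force participation rate = 430.94 / 564.86 = 76.29%.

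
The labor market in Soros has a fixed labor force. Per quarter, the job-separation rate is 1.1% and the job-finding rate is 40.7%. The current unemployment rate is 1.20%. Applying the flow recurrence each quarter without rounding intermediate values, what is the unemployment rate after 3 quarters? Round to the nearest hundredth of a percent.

With a fixed labor force, u_{t+1} = u_t + s·(1−u_t) − f·u_t = u_t·(1−s−f) + s.
Here 1−s−f = 0.582 and s = 0.011.
u_1 = 0.012000 × 0.582 + 0.011 = 0.017984.
u_2 = 0.017984 × 0.582 + 0.011 = 0.021467.
u_3 = 0.021467 × 0.582 + 0.011 = 0.023494.

Unemployment rate after three quarters ≈ 2.35%.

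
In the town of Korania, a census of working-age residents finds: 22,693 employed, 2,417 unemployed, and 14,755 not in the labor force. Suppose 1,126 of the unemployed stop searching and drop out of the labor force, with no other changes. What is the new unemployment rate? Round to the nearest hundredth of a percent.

New unemployment rate ≈ 5.38%.

Initially, labor force = 22,693 + 2,417 = 25,110, so u = 2,417/25,110 = 9.63%.
After the change, unemployed and labor force both fall by 1,126 → E = 22,693, U = 1,291, labor force = 23,984.
New unemployment rate = 1,291 / 23,984 = 5.38%.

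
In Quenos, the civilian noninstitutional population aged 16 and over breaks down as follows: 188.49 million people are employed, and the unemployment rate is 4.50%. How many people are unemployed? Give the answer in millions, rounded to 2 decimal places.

Let U be the number unemployed. The labor force is E + U, and U/(E+U) = 0.0450.
So U = 0.0450 × 188.49 / (1 − 0.0450) = 8.4821 / 0.9550 ≈ 8.88 million.

About 8.88 million are unemployed.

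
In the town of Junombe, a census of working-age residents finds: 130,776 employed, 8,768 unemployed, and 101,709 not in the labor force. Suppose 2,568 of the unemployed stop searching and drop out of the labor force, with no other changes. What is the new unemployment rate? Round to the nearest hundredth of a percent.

New unemployment rate ≈ 4.53%.

Initially, labor force = 130,776 + 8,768 = 139,544, so u = 8,768/139,544 = 6.28%.
After the change, unemployed and labor force both fall by 2,568 → E = 130,776, U = 6,200, labor force = 136,976.
New unemployment rate = 6,200 / 136,976 = 4.53%.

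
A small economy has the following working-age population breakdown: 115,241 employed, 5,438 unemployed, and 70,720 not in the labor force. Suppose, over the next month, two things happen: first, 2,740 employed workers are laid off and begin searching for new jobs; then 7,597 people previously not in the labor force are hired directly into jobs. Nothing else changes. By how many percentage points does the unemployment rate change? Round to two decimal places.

Initially, labor force = 115,241 + 5,438 = 120,679, so u = 5,438/120,679 = 4.51%.
After the first change, employed falls and unemployed rises by 2,740; labor force unchanged → E = 112,501, U = 8,178, labor force = 120,679.
After the second change, employed and labor force both rise by 7,597; unemployed unchanged → E = 120,098, U = 8,178, labor force = 128,276.
New unemployment rate = 8,178 / 128,276 = 6.38%.
Change = 6.38% − 4.51% = +1.87 percentage points.

The unemployment rate changes by +1.87 percentage points.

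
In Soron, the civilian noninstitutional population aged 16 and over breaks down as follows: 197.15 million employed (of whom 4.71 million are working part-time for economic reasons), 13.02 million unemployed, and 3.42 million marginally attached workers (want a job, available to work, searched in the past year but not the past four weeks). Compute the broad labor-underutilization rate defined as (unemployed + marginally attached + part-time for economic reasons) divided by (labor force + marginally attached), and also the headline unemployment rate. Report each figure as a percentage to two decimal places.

Broad underutilization rate ≈ 9.90%; headline unemployment rate ≈ 6.19%.

Labor force = 197.15 + 13.02 = 210.17 million.
Numerator = 13.02 + 3.42 + 4.71 = 21.15 million.
Denominator = 210.17 + 3.42 = 213.59 million.
Broad rate = 21.15 / 213.59 = 9.90%.
Headline unemployment rate = 13.02 / 210.17 = 6.19%.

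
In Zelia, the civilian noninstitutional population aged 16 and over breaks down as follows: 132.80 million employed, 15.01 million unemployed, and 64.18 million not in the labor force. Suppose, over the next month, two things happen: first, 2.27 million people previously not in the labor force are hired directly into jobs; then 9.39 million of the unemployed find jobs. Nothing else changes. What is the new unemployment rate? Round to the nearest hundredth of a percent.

Initially, labor force = 132.80 + 15.01 = 147.81 million, so u = 15.01/147.81 = 10.15%.
After the first change, employed and labor force both rise by 2.27; unemployed unchanged → E = 135.07, U = 15.01, labor force = 150.08 million.
After the second change, unemployed falls and employed rises by 9.39; labor force unchanged → E = 144.46, U = 5.62, labor force = 150.08 million.
New unemployment rate = 5.62 / 150.08 = 3.74%.

New unemployment rate ≈ 3.74%.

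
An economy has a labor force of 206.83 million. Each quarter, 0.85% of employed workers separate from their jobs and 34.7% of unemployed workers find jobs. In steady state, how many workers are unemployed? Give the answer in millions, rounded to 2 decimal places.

Steady-state unemployment rate u* = s/(s+f) = 0.85/(0.85+34.7) = 0.023910.
Unemployed = u* × labor force = 0.023910 × 206.83 ≈ 4.95 million.

About 4.95 million are unemployed in steady state.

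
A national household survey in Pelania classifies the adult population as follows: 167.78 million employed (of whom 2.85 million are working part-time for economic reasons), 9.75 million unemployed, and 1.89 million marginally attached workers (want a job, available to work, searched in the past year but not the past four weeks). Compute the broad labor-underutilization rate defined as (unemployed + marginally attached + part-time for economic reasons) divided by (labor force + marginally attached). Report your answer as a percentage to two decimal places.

Broad underutilization rate ≈ 8.08%.

Labor force = 167.78 + 9.75 = 177.53 million.
Numerator = 9.75 + 1.89 + 2.85 = 14.49 million.
Denominator = 177.53 + 1.89 = 179.42 million.
Broad rate = 14.49 / 179.42 = 8.08%.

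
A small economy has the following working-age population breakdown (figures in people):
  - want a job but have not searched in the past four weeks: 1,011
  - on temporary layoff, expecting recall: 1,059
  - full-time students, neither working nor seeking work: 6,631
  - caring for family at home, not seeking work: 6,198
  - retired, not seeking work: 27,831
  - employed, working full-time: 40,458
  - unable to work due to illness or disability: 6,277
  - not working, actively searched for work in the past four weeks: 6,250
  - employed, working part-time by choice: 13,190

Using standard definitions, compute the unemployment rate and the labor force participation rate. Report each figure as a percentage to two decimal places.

Unemployment rate ≈ 11.99%; labor force participation rate ≈ 55.97%.

Employed = 40,458 + 13,190 = 53,648.
Unemployed = 1,059 + 6,250 = 7,309 (jobless and actively searching, or on temporary layoff).
Labor force = 53,648 + 7,309 = 60,957.
Not in labor force = 1,011 + 6,631 + 6,198 + 27,831 + 6,277 = 47,948 (those not working and not actively searching are outside the labor force — including those who want a job but have given up searching).
Civilian working-age population = 60,957 + 47,948 = 108,905.
Unemployment rate = 7,309 / 60,957 = 11.99%.
Labor force participation rate = 60,957 / 108,905 = 55.97%.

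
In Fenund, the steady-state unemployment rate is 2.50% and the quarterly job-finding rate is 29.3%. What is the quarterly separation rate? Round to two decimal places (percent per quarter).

Separation rate ≈ 0.75% per quarter.

From u* = s/(s+f): s = u·f/(1−u).
s = 0.0250 × 29.3 / (1 − 0.0250) = 0.7325 / 0.9750 ≈ 0.75% per quarter.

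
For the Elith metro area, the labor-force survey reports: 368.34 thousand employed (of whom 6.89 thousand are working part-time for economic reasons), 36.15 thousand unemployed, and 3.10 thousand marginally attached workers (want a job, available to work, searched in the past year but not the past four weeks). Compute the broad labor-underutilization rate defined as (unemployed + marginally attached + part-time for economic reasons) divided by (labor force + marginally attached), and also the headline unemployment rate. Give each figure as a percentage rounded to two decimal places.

Labor force = 368.34 + 36.15 = 404.49 thousand.
Numerator = 36.15 + 3.10 + 6.89 = 46.14 thousand.
Denominator = 404.49 + 3.10 = 407.59 thousand.
Broad rate = 46.14 / 407.59 = 11.32%.
Headline unemployment rate = 36.15 / 404.49 = 8.94%.

Broad underutilization rate ≈ 11.32%; headline unemployment rate ≈ 8.94%.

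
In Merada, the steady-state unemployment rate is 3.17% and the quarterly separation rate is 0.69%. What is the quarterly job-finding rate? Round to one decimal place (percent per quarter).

Job-finding rate ≈ 21.1% per quarter.

From u* = s/(s+f): f = s·(1−u)/u.
f = 0.69 × (1 − 0.0317) / 0.0317 = 0.6681 / 0.0317 ≈ 21.1% per quarter.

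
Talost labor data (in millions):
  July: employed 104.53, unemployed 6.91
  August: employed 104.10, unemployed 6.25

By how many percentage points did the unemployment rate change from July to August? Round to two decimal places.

July: labor force = 104.53 + 6.91 = 111.44; u = 6.91/111.44 = 6.20%.
August: labor force = 104.10 + 6.25 = 110.35; u = 6.25/110.35 = 5.66%.
Change = 5.66% − 6.20% = −0.54 pp.

The unemployment rate changed by −0.54 percentage points.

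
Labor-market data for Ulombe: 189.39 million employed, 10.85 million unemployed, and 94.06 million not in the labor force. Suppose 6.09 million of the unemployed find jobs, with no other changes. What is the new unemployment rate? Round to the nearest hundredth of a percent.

Initially, labor force = 189.39 + 10.85 = 200.24 million, so u = 10.85/200.24 = 5.42%.
After the change, unemployed falls and employed rises by 6.09; labor force unchanged → E = 195.48, U = 4.76, labor force = 200.24 million.
New unemployment rate = 4.76 / 200.24 = 2.38%.

New unemployment rate ≈ 2.38%.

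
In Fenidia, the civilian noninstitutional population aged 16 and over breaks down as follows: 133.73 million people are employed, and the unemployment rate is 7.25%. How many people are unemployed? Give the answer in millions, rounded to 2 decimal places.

Let U be the number unemployed. The labor force is E + U, and U/(E+U) = 0.0725.
So U = 0.0725 × 133.73 / (1 − 0.0725) = 9.6954 / 0.9275 ≈ 10.45 million.

About 10.45 million are unemployed.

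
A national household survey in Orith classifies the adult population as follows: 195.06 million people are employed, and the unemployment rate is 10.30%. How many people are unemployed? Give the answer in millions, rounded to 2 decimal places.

Let U be the number unemployed. The labor force is E + U, and U/(E+U) = 0.1030.
So U = 0.1030 × 195.06 / (1 − 0.1030) = 20.0912 / 0.8970 ≈ 22.40 million.

About 22.40 million are unemployed.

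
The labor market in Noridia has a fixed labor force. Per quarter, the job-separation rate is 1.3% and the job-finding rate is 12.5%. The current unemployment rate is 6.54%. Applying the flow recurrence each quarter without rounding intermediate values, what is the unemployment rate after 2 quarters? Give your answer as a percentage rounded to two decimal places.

With a fixed labor force, u_{t+1} = u_t + s·(1−u_t) − f·u_t = u_t·(1−s−f) + s.
Here 1−s−f = 0.862 and s = 0.013.
u_1 = 0.065400 × 0.862 + 0.013 = 0.069375.
u_2 = 0.069375 × 0.862 + 0.013 = 0.072801.

Unemployment rate after two quarters ≈ 7.28%.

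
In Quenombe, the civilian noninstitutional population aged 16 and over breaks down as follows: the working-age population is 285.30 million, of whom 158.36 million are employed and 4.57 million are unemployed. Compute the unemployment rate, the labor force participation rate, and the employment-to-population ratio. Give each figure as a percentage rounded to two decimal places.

Labor force = employed + unemployed = 158.36 + 4.57 = 162.93 million.
Unemployment rate = 4.57 / 162.93 = 2.80%.
Labor force participation rate = 162.93 / 285.30 = 57.11%.
Employment-population ratio = 158.36 / 285.30 = 55.51%.

Unemployment rate ≈ 2.80%; labor force participation rate ≈ 57.11%; employment-population ratio ≈ 55.51%.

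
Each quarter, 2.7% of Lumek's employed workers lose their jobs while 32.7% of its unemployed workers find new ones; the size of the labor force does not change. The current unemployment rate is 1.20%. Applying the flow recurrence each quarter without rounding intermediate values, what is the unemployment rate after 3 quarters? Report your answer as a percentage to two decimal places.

Unemployment rate after three quarters ≈ 5.89%.

With a fixed labor force, u_{t+1} = u_t + s·(1−u_t) − f·u_t = u_t·(1−s−f) + s.
Here 1−s−f = 0.646 and s = 0.027.
u_1 = 0.012000 × 0.646 + 0.027 = 0.034752.
u_2 = 0.034752 × 0.646 + 0.027 = 0.049450.
u_3 = 0.049450 × 0.646 + 0.027 = 0.058945.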